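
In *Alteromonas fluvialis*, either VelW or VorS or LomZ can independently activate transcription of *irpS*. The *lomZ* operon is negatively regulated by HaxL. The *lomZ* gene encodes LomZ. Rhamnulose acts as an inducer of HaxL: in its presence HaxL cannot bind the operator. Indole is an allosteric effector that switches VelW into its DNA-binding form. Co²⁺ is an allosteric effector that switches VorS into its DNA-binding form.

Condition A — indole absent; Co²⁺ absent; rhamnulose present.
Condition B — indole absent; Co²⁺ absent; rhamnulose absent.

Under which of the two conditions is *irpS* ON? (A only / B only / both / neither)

Condition A:
Indole is absent, so VelW is inactive.
Co²⁺ is absent, so VorS is inactive.
Rhamnulose is present, so HaxL is inactive.
With no repressor bound, *lomZ* is transcribed.
So LomZ is produced and active.
Activator LomZ is present, so *irpS* is transcribed.
→ *irpS* is ON in A.
Condition B:
Indole is absent, so VelW is inactive.
Co²⁺ is absent, so VorS is inactive.
Rhamnulose is absent, so HaxL is active.
With repressor HaxL bound, *lomZ* is not transcribed.
So LomZ is not produced.
No activator is available at the *irpS* promoter, so *irpS* is not transcribed.
→ *irpS* is OFF in B.

A only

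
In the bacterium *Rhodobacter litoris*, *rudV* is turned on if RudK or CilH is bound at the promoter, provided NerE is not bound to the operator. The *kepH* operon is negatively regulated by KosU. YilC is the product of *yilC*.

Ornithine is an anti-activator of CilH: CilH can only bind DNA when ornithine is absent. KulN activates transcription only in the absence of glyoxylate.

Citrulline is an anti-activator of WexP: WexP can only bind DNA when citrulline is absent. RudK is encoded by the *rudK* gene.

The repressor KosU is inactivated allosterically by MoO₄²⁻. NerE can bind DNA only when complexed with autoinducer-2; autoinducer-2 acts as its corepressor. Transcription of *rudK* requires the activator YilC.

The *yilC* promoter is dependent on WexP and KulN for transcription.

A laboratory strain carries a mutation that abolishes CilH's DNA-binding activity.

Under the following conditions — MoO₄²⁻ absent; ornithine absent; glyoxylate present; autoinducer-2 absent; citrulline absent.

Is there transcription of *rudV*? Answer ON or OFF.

Autoinducer-2 is absent, so NerE is inactive.
Citrulline is absent, so WexP is active.
Glyoxylate is present, so KulN is inactive.
Required activator KulN is absent, so *yilC* is not transcribed.
So YilC is not produced.
Required activator YilC is absent, so *rudK* is not transcribed.
So RudK is not produced.
CilH is non-functional in this strain, so it has no effect.
No activator is available at the *rudV* promoter, so *rudV* is not transcribed.

OFF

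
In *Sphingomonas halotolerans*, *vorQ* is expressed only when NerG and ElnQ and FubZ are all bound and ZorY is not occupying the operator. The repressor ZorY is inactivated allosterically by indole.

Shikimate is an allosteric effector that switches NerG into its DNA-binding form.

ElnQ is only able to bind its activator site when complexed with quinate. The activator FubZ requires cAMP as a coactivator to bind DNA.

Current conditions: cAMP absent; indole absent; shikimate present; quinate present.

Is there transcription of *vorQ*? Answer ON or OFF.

Shikimate is present, so NerG is active.
Quinate is present, so ElnQ is active.
Indole is absent, so ZorY is active.
cAMP is absent, so FubZ is inactive.
With repressor ZorY bound, *vorQ* is not transcribed.

OFF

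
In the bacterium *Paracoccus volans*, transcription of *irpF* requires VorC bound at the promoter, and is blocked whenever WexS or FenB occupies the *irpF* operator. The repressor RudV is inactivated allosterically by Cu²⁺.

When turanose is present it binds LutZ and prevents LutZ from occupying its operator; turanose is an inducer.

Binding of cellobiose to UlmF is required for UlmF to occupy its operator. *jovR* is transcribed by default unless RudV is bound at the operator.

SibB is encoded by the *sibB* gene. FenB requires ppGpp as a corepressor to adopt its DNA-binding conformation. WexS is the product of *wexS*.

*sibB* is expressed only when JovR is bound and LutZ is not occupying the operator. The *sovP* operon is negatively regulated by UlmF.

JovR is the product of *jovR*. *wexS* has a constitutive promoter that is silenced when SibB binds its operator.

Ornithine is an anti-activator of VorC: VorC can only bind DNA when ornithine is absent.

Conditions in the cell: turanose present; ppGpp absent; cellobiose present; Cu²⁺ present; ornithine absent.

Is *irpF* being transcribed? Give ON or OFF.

Ornithine is absent, so VorC is active.
Cu²⁺ is present, so RudV is inactive.
With no repressor bound, *jovR* is transcribed.
So JovR is produced and active.
Turanose is present, so LutZ is inactive.
No repressor is bound and JovR is active, so *sibB* is transcribed.
So SibB is produced and active.
With repressor SibB bound, *wexS* is not transcribed.
So WexS is not produced.
ppGpp is absent, so FenB is inactive.
No repressor is bound and VorC is active, so *irpF* is transcribed.

ON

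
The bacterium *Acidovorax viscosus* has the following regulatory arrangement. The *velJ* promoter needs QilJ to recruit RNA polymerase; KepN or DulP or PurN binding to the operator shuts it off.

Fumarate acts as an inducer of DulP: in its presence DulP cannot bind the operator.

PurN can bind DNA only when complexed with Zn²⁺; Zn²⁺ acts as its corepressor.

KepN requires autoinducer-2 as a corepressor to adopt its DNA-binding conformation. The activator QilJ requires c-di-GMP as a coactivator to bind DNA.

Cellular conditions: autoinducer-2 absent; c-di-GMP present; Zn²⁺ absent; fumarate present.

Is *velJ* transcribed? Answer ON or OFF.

Autoinducer-2 is absent, so KepN is inactive.
Fumarate is present, so DulP is inactive.
c-di-GMP is present, so QilJ is active.
Zn²⁺ is absent, so PurN is inactive.
No repressor is bound and QilJ is active, so *velJ* is transcribed.

ON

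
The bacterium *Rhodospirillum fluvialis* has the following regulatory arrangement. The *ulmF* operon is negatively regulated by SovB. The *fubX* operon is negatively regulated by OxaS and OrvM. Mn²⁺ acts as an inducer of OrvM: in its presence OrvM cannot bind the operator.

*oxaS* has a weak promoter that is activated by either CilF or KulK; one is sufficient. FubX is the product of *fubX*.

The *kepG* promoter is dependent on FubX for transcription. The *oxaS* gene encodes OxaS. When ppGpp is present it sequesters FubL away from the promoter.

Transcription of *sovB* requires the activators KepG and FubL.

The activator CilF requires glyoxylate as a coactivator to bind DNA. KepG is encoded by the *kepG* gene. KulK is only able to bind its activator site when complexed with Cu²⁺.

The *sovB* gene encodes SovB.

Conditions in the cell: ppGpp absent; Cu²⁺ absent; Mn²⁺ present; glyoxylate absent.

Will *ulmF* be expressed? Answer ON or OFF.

OFF

Glyoxylate is absent, so CilF is inactive.
Cu²⁺ is absent, so KulK is inactive.
No activator is available at the *oxaS* promoter, so *oxaS* is not transcribed.
So OxaS is not produced.
Mn²⁺ is present, so OrvM is inactive.
With no repressor bound, *fubX* is transcribed.
So FubX is produced and active.
No repressor is bound and FubX is active, so *kepG* is transcribed.
So KepG is produced and active.
ppGpp is absent, so FubL is active.
No repressor is bound and KepG and FubL are active, so *sovB* is transcribed.
So SovB is produced and active.
With repressor SovB bound, *ulmF* is not transcribed.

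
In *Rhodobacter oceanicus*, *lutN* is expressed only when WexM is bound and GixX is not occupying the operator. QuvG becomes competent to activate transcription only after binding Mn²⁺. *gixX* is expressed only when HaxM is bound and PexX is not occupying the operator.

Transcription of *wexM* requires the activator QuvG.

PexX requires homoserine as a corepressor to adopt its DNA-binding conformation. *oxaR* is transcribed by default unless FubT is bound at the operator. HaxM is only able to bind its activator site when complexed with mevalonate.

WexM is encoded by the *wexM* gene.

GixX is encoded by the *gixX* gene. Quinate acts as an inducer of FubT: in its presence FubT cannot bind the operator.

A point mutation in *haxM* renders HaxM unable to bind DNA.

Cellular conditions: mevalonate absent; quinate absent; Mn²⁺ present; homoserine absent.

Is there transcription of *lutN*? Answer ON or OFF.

ON

Homoserine is absent, so PexX is inactive.
HaxM is non-functional in this strain, so it has no effect.
Required activator HaxM is absent, so *gixX* is not transcribed.
So GixX is not produced.
Mn²⁺ is present, so QuvG is active.
No repressor is bound and QuvG is active, so *wexM* is transcribed.
So WexM is produced and active.
No repressor is bound and WexM is active, so *lutN* is transcribed.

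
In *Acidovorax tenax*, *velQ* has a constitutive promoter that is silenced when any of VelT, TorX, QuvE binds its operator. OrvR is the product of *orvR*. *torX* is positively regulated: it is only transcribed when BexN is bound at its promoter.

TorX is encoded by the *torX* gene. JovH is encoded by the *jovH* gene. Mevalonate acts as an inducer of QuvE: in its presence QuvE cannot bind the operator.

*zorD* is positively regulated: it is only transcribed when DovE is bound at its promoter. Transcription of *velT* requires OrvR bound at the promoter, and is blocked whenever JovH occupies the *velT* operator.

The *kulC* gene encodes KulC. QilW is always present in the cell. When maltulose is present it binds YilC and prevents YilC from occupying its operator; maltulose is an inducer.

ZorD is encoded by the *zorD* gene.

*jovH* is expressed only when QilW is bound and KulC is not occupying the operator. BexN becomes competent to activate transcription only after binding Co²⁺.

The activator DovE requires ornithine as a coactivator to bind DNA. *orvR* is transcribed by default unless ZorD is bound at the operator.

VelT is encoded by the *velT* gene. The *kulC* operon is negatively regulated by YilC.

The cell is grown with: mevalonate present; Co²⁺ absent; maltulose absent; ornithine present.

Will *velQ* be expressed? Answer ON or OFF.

ON

QilW is produced constitutively and is active.
Maltulose is absent, so YilC is active.
With repressor YilC bound, *kulC* is not transcribed.
So KulC is not produced.
No repressor is bound and QilW is active, so *jovH* is transcribed.
So JovH is produced and active.
Ornithine is present, so DovE is active.
No repressor is bound and DovE is active, so *zorD* is transcribed.
So ZorD is produced and active.
With repressor ZorD bound, *orvR* is not transcribed.
So OrvR is not produced.
With repressor JovH bound, *velT* is not transcribed.
So VelT is not produced.
Co²⁺ is absent, so BexN is inactive.
Required activator BexN is absent, so *torX* is not transcribed.
So TorX is not produced.
Mevalonate is present, so QuvE is inactive.
With no repressor bound, *velQ* is transcribed.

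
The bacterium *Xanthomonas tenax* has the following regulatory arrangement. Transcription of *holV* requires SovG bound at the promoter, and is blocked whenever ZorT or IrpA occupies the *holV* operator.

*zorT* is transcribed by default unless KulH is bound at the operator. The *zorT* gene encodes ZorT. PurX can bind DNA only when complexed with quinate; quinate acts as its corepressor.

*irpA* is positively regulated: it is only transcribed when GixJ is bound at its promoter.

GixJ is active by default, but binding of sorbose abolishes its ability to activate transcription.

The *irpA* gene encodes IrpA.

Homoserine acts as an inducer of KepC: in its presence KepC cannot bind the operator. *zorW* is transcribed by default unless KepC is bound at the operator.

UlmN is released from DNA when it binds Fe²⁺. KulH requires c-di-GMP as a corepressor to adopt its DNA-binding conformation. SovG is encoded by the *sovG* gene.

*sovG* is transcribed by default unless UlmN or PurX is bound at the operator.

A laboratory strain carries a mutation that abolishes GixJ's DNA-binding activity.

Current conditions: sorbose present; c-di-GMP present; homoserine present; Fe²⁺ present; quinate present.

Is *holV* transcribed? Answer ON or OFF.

OFF

c-di-GMP is present, so KulH is active.
With repressor KulH bound, *zorT* is not transcribed.
So ZorT is not produced.
GixJ is non-functional in this strain, so it has no effect.
Required activator GixJ is absent, so *irpA* is not transcribed.
So IrpA is not produced.
Fe²⁺ is present, so UlmN is inactive.
Quinate is present, so PurX is active.
With repressor PurX bound, *sovG* is not transcribed.
So SovG is not produced.
Required activator SovG is absent, so *holV* is not transcribed.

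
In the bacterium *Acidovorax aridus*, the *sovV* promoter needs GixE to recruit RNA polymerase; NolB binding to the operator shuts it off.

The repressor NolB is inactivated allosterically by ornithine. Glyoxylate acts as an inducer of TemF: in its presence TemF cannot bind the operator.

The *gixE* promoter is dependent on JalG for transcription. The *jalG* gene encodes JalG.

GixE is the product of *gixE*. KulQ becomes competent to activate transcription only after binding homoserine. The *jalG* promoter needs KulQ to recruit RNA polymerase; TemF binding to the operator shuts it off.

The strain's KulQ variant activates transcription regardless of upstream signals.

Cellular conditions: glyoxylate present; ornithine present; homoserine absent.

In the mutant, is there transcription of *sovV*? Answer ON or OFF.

ON

Ornithine is present, so NolB is inactive.
KulQ is constitutively active in this strain.
Glyoxylate is present, so TemF is inactive.
No repressor is bound and KulQ is active, so *jalG* is transcribed.
So JalG is produced and active.
No repressor is bound and JalG is active, so *gixE* is transcribed.
So GixE is produced and active.
No repressor is bound and GixE is active, so *sovV* is transcribed.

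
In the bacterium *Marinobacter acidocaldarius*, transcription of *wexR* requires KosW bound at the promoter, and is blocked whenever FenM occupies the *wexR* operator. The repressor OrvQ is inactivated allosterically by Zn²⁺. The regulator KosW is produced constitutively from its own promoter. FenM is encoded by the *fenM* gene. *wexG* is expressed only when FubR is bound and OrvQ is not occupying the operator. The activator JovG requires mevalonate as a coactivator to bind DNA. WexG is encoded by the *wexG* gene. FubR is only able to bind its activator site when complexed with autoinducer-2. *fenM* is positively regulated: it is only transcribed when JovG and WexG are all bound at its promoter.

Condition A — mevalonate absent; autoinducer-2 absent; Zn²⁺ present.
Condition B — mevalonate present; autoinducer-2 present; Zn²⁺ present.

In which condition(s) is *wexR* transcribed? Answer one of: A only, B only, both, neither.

Condition A:
Mevalonate is absent, so JovG is inactive.
Autoinducer-2 is absent, so FubR is inactive.
Zn²⁺ is present, so OrvQ is inactive.
Required activator FubR is absent, so *wexG* is not transcribed.
So WexG is not produced.
Required activator JovG is absent, so *fenM* is not transcribed.
So FenM is not produced.
KosW is produced constitutively and is active.
No repressor is bound and KosW is active, so *wexR* is transcribed.
→ *wexR* is ON in A.
Condition B:
Mevalonate is present, so JovG is active.
Autoinducer-2 is present, so FubR is active.
Zn²⁺ is present, so OrvQ is inactive.
No repressor is bound and FubR is active, so *wexG* is transcribed.
So WexG is produced and active.
No repressor is bound and JovG and WexG are active, so *fenM* is transcribed.
So FenM is produced and active.
KosW is produced constitutively and is active.
With repressor FenM bound, *wexR* is not transcribed.
→ *wexR* is OFF in B.

A only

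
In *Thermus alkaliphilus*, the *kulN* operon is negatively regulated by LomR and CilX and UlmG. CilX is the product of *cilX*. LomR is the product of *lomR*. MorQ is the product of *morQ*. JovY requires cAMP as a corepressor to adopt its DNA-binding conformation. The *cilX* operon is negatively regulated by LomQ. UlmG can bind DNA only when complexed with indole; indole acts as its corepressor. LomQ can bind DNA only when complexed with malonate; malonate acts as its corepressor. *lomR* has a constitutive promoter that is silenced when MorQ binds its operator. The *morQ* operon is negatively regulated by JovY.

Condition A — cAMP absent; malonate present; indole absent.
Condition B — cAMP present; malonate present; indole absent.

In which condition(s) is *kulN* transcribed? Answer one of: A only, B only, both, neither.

A only

Condition A:
cAMP is absent, so JovY is inactive.
With no repressor bound, *morQ* is transcribed.
So MorQ is produced and active.
With repressor MorQ bound, *lomR* is not transcribed.
So LomR is not produced.
Malonate is present, so LomQ is active.
With repressor LomQ bound, *cilX* is not transcribed.
So CilX is not produced.
Indole is absent, so UlmG is inactive.
With no repressor bound, *kulN* is transcribed.
→ *kulN* is ON in A.
Condition B:
cAMP is present, so JovY is active.
With repressor JovY bound, *morQ* is not transcribed.
So MorQ is not produced.
With no repressor bound, *lomR* is transcribed.
So LomR is produced and active.
Malonate is present, so LomQ is active.
With repressor LomQ bound, *cilX* is not transcribed.
So CilX is not produced.
Indole is absent, so UlmG is inactive.
With repressor LomR bound, *kulN* is not transcribed.
→ *kulN* is OFF in B.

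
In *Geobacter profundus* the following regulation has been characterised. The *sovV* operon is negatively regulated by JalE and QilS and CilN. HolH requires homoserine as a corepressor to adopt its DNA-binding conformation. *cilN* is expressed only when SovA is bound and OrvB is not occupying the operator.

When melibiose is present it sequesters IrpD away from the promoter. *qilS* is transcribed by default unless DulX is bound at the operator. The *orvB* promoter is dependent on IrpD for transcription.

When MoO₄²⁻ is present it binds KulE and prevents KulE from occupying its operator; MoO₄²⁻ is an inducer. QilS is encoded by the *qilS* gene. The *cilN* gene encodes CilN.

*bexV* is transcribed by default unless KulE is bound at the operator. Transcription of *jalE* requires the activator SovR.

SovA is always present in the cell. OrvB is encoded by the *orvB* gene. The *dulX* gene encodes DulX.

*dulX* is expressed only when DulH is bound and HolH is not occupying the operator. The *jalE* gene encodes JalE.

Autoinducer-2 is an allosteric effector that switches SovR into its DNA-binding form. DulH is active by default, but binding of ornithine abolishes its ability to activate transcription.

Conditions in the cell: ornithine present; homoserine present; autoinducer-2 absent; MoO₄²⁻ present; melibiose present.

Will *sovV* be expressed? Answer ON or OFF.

Autoinducer-2 is absent, so SovR is inactive.
Required activator SovR is absent, so *jalE* is not transcribed.
So JalE is not produced.
Ornithine is present, so DulH is inactive.
Homoserine is present, so HolH is active.
With repressor HolH bound, *dulX* is not transcribed.
So DulX is not produced.
With no repressor bound, *qilS* is transcribed.
So QilS is produced and active.
Melibiose is present, so IrpD is inactive.
Required activator IrpD is absent, so *orvB* is not transcribed.
So OrvB is not produced.
SovA is produced constitutively and is active.
No repressor is bound and SovA is active, so *cilN* is transcribed.
So CilN is produced and active.
With repressor QilS bound, *sovV* is not transcribed.

OFF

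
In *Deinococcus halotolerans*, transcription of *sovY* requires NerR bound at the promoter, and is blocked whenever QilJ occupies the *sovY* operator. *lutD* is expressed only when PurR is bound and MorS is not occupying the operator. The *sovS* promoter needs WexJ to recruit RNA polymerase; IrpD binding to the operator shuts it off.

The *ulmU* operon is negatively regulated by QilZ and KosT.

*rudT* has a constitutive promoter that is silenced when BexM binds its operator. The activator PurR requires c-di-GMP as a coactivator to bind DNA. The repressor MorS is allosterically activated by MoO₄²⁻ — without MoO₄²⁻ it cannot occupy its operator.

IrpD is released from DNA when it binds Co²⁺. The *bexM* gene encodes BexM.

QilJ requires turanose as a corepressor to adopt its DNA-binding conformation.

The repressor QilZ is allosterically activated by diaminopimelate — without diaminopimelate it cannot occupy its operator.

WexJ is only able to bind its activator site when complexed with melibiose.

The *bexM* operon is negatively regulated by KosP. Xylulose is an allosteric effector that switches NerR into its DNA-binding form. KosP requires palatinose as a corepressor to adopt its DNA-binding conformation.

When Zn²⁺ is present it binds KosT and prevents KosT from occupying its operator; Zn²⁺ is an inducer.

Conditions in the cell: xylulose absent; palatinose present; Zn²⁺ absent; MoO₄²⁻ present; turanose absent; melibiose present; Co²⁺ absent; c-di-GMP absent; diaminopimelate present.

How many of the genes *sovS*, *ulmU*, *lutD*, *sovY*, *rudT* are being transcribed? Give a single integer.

1

Co²⁺ is absent, so IrpD is active.
Melibiose is present, so WexJ is active.
With repressor IrpD bound, *sovS* is not transcribed.
→ *sovS* is OFF.
Diaminopimelate is present, so QilZ is active.
Zn²⁺ is absent, so KosT is active.
With repressor QilZ bound, *ulmU* is not transcribed.
→ *ulmU* is OFF.
c-di-GMP is absent, so PurR is inactive.
MoO₄²⁻ is present, so MorS is active.
With repressor MorS bound, *lutD* is not transcribed.
→ *lutD* is OFF.
Turanose is absent, so QilJ is inactive.
Xylulose is absent, so NerR is inactive.
Required activator NerR is absent, so *sovY* is not transcribed.
→ *sovY* is OFF.
Palatinose is present, so KosP is active.
With repressor KosP bound, *bexM* is not transcribed.
So BexM is not produced.
With no repressor bound, *rudT* is transcribed.
→ *rudT* is ON.
1 of the 5 genes is transcribed.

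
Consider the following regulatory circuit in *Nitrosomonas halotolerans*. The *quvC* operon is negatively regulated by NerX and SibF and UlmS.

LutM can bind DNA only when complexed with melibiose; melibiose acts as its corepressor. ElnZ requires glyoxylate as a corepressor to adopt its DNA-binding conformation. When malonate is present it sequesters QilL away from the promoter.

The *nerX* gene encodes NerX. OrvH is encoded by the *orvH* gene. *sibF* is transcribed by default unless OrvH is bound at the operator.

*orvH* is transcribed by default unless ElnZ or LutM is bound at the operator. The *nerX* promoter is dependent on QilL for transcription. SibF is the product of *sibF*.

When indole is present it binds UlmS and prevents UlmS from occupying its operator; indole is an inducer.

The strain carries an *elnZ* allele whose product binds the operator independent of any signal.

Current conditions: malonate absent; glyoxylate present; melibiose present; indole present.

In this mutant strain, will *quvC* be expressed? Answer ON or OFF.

OFF

Malonate is absent, so QilL is active.
No repressor is bound and QilL is active, so *nerX* is transcribed.
So NerX is produced and active.
ElnZ is constitutively active in this strain.
Melibiose is present, so LutM is active.
With repressor ElnZ bound, *orvH* is not transcribed.
So OrvH is not produced.
With no repressor bound, *sibF* is transcribed.
So SibF is produced and active.
Indole is present, so UlmS is inactive.
With repressor NerX bound, *quvC* is not transcribed.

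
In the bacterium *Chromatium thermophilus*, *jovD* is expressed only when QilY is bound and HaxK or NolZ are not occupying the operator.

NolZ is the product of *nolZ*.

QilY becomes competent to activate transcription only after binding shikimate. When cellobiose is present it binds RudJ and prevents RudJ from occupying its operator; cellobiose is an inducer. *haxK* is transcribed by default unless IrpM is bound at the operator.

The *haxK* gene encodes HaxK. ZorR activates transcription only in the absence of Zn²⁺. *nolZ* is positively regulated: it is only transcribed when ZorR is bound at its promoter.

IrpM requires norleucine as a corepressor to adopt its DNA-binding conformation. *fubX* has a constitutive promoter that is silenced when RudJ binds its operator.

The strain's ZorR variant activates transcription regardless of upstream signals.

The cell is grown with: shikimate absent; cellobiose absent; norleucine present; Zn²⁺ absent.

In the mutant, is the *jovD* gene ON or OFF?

OFF

Shikimate is absent, so QilY is inactive.
Norleucine is present, so IrpM is active.
With repressor IrpM bound, *haxK* is not transcribed.
So HaxK is not produced.
ZorR is constitutively active in this strain.
No repressor is bound and ZorR is active, so *nolZ* is transcribed.
So NolZ is produced and active.
With repressor NolZ bound, *jovD* is not transcribed.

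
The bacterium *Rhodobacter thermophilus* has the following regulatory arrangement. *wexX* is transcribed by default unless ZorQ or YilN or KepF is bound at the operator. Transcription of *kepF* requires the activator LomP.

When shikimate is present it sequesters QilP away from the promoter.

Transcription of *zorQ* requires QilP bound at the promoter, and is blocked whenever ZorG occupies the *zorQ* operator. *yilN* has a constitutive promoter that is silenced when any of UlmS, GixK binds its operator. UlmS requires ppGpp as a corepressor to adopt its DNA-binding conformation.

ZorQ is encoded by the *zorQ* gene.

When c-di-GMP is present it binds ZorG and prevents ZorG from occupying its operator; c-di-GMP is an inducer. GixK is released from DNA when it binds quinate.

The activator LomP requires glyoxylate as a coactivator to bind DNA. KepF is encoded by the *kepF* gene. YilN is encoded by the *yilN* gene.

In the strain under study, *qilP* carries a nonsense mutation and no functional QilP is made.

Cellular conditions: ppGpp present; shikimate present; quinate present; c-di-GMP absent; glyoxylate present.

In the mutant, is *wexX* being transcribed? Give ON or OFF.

QilP is non-functional in this strain, so it has no effect.
c-di-GMP is absent, so ZorG is active.
With repressor ZorG bound, *zorQ* is not transcribed.
So ZorQ is not produced.
ppGpp is present, so UlmS is active.
Quinate is present, so GixK is inactive.
With repressor UlmS bound, *yilN* is not transcribed.
So YilN is not produced.
Glyoxylate is present, so LomP is active.
No repressor is bound and LomP is active, so *kepF* is transcribed.
So KepF is produced and active.
With repressor KepF bound, *wexX* is not transcribed.

OFF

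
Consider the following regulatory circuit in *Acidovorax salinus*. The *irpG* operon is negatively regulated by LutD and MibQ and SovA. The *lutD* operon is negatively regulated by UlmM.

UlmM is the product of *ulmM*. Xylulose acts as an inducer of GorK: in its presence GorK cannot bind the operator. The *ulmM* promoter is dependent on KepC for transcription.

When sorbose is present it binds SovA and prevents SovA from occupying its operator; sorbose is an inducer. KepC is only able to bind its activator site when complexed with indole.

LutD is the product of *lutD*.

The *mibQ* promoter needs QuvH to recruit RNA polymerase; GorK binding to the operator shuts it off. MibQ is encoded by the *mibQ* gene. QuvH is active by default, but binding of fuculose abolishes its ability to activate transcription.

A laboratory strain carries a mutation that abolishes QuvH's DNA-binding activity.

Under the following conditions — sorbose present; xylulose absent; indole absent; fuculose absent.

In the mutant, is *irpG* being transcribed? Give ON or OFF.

Indole is absent, so KepC is inactive.
Required activator KepC is absent, so *ulmM* is not transcribed.
So UlmM is not produced.
With no repressor bound, *lutD* is transcribed.
So LutD is produced and active.
QuvH is non-functional in this strain, so it has no effect.
Xylulose is absent, so GorK is active.
With repressor GorK bound, *mibQ* is not transcribed.
So MibQ is not produced.
Sorbose is present, so SovA is inactive.
With repressor LutD bound, *irpG* is not transcribed.

OFF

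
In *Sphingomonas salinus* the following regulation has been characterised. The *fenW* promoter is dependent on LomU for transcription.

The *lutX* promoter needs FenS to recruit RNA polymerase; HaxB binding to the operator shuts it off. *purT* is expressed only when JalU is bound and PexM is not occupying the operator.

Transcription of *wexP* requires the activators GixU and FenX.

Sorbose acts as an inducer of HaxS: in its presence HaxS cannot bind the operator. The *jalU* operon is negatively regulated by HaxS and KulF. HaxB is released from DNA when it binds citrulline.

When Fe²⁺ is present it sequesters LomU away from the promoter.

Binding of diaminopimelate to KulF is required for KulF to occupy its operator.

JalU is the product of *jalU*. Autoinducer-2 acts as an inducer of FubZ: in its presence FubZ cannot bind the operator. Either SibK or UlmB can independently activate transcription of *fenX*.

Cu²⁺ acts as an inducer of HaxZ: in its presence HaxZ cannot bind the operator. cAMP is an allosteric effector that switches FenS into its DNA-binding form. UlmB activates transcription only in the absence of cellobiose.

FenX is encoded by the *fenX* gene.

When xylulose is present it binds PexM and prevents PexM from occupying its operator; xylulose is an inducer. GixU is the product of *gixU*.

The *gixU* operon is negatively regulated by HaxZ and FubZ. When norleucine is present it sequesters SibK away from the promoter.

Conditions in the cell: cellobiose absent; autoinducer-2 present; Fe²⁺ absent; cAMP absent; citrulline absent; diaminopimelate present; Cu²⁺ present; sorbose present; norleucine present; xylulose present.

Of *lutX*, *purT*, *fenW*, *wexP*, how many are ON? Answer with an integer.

2

cAMP is absent, so FenS is inactive.
Citrulline is absent, so HaxB is active.
With repressor HaxB bound, *lutX* is not transcribed.
→ *lutX* is OFF.
Xylulose is present, so PexM is inactive.
Sorbose is present, so HaxS is inactive.
Diaminopimelate is present, so KulF is active.
With repressor KulF bound, *jalU* is not transcribed.
So JalU is not produced.
Required activator JalU is absent, so *purT* is not transcribed.
→ *purT* is OFF.
Fe²⁺ is absent, so LomU is active.
No repressor is bound and LomU is active, so *fenW* is transcribed.
→ *fenW* is ON.
Cu²⁺ is present, so HaxZ is inactive.
Autoinducer-2 is present, so FubZ is inactive.
With no repressor bound, *gixU* is transcribed.
So GixU is produced and active.
Norleucine is present, so SibK is inactive.
Cellobiose is absent, so UlmB is active.
Activator UlmB is present, so *fenX* is transcribed.
So FenX is produced and active.
No repressor is bound and GixU and FenX are active, so *wexP* is transcribed.
→ *wexP* is ON.
2 of the 4 genes are transcribed.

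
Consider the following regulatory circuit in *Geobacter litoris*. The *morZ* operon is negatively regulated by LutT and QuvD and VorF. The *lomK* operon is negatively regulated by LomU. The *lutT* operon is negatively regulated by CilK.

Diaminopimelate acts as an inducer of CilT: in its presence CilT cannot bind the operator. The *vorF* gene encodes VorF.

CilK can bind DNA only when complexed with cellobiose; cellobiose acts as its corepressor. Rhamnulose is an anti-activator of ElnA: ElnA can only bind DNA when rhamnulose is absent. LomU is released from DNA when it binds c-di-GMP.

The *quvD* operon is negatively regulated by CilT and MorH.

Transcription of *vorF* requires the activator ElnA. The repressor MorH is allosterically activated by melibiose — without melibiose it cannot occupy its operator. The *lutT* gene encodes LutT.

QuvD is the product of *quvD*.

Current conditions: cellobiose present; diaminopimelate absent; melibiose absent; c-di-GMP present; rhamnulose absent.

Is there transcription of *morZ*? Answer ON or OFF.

OFF

Cellobiose is present, so CilK is active.
With repressor CilK bound, *lutT* is not transcribed.
So LutT is not produced.
Diaminopimelate is absent, so CilT is active.
Melibiose is absent, so MorH is inactive.
With repressor CilT bound, *quvD* is not transcribed.
So QuvD is not produced.
Rhamnulose is absent, so ElnA is active.
No repressor is bound and ElnA is active, so *vorF* is transcribed.
So VorF is produced and active.
With repressor VorF bound, *morZ* is not transcribed.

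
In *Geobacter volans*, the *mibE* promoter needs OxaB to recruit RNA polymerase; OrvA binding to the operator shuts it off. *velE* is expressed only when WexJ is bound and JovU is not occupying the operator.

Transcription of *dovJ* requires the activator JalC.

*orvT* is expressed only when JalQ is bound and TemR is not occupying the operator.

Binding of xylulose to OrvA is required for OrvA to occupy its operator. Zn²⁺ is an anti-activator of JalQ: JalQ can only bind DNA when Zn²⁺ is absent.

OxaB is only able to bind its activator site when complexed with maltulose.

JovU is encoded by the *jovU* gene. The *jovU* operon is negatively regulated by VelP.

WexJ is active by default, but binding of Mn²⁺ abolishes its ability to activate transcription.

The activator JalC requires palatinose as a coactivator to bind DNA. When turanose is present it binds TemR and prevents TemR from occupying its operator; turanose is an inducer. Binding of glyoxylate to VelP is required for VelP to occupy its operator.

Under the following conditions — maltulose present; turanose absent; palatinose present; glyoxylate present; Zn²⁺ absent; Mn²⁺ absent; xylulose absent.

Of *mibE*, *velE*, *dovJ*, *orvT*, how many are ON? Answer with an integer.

3

Maltulose is present, so OxaB is active.
Xylulose is absent, so OrvA is inactive.
No repressor is bound and OxaB is active, so *mibE* is transcribed.
→ *mibE* is ON.
Mn²⁺ is absent, so WexJ is active.
Glyoxylate is present, so VelP is active.
With repressor VelP bound, *jovU* is not transcribed.
So JovU is not produced.
No repressor is bound and WexJ is active, so *velE* is transcribed.
→ *velE* is ON.
Palatinose is present, so JalC is active.
No repressor is bound and JalC is active, so *dovJ* is transcribed.
→ *dovJ* is ON.
Zn²⁺ is absent, so JalQ is active.
Turanose is absent, so TemR is active.
With repressor TemR bound, *orvT* is not transcribed.
→ *orvT* is OFF.
3 of the 4 genes are transcribed.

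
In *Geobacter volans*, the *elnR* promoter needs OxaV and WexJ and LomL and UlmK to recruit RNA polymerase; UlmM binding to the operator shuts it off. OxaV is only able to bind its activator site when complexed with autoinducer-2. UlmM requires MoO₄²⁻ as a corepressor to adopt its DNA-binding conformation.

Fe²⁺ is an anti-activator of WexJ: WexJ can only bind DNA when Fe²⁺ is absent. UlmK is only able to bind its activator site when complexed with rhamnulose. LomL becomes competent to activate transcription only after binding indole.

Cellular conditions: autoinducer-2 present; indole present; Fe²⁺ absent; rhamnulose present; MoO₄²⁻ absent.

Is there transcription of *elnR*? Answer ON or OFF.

ON

Autoinducer-2 is present, so OxaV is active.
Fe²⁺ is absent, so WexJ is active.
Indole is present, so LomL is active.
MoO₄²⁻ is absent, so UlmM is inactive.
Rhamnulose is present, so UlmK is active.
No repressor is bound and OxaV and WexJ and LomL and UlmK are active, so *elnR* is transcribed.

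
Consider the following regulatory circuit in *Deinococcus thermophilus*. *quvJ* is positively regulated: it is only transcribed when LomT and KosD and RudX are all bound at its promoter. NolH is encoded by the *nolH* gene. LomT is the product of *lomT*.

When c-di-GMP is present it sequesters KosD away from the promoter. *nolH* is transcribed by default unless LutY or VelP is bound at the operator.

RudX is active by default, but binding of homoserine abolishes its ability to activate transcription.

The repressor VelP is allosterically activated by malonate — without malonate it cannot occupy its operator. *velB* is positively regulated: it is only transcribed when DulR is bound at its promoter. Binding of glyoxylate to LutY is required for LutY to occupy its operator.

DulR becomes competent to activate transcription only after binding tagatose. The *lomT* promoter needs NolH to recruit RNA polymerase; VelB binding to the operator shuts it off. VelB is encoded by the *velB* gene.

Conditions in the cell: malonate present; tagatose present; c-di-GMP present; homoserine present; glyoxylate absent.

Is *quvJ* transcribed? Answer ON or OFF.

OFF

Tagatose is present, so DulR is active.
No repressor is bound and DulR is active, so *velB* is transcribed.
So VelB is produced and active.
Glyoxylate is absent, so LutY is inactive.
Malonate is present, so VelP is active.
With repressor VelP bound, *nolH* is not transcribed.
So NolH is not produced.
With repressor VelB bound, *lomT* is not transcribed.
So LomT is not produced.
c-di-GMP is present, so KosD is inactive.
Homoserine is present, so RudX is inactive.
Required activator LomT is absent, so *quvJ* is not transcribed.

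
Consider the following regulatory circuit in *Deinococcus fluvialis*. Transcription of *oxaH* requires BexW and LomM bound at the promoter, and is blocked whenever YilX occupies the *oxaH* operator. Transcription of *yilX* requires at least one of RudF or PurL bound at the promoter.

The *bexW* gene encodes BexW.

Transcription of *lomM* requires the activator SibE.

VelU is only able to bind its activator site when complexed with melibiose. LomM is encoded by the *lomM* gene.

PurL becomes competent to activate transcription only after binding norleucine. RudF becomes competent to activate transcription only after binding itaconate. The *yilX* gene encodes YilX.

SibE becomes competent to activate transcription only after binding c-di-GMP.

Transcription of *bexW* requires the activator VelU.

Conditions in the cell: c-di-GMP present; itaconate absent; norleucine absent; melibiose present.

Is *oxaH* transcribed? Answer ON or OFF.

Melibiose is present, so VelU is active.
No repressor is bound and VelU is active, so *bexW* is transcribed.
So BexW is produced and active.
Itaconate is absent, so RudF is inactive.
Norleucine is absent, so PurL is inactive.
No activator is available at the *yilX* promoter, so *yilX* is not transcribed.
So YilX is not produced.
c-di-GMP is present, so SibE is active.
No repressor is bound and SibE is active, so *lomM* is transcribed.
So LomM is produced and active.
No repressor is bound and BexW and LomM are active, so *oxaH* is transcribed.

ON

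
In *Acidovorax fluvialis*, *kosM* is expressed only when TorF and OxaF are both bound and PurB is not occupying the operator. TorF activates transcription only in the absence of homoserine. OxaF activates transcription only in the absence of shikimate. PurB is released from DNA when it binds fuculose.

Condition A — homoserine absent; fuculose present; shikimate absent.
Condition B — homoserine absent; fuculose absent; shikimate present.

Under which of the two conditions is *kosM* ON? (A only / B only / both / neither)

Condition A:
Homoserine is absent, so TorF is active.
Fuculose is present, so PurB is inactive.
Shikimate is absent, so OxaF is active.
No repressor is bound and TorF and OxaF are active, so *kosM* is transcribed.
→ *kosM* is ON in A.
Condition B:
Homoserine is absent, so TorF is active.
Fuculose is absent, so PurB is active.
Shikimate is present, so OxaF is inactive.
With repressor PurB bound, *kosM* is not transcribed.
→ *kosM* is OFF in B.

A only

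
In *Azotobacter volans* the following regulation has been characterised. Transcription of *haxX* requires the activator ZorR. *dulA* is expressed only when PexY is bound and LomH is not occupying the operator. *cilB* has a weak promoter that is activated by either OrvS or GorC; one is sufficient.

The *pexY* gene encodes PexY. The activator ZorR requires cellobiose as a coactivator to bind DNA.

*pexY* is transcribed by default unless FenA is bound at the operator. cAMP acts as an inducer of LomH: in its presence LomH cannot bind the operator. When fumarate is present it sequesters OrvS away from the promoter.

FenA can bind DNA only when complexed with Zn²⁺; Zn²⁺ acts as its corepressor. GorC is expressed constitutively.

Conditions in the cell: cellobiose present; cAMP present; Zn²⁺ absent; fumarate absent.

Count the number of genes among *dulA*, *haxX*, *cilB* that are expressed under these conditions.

cAMP is present, so LomH is inactive.
Zn²⁺ is absent, so FenA is inactive.
With no repressor bound, *pexY* is transcribed.
So PexY is produced and active.
No repressor is bound and PexY is active, so *dulA* is transcribed.
→ *dulA* is ON.
Cellobiose is present, so ZorR is active.
No repressor is bound and ZorR is active, so *haxX* is transcribed.
→ *haxX* is ON.
Fumarate is absent, so OrvS is active.
GorC is produced constitutively and is active.
Activator OrvS is present, so *cilB* is transcribed.
→ *cilB* is ON.
3 of the 3 genes are transcribed.

3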